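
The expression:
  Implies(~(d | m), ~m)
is always true.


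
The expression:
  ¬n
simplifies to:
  ¬n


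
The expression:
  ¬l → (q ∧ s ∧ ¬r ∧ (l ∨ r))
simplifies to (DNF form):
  l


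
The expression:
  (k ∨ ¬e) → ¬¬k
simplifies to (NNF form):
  e ∨ k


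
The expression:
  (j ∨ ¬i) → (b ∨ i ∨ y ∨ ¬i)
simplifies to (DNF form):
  True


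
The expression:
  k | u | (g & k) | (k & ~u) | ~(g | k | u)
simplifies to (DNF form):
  k | u | ~g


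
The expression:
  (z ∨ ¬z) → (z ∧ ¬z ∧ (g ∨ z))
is never true.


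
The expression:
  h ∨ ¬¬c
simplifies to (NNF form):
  c ∨ h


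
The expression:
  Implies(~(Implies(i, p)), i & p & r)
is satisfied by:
  {p: True, i: False}
  {i: False, p: False}
  {i: True, p: True}


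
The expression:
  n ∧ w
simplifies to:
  n ∧ w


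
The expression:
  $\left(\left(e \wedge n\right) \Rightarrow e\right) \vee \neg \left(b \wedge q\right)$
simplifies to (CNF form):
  $\text{True}$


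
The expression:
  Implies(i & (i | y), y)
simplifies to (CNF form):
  y | ~i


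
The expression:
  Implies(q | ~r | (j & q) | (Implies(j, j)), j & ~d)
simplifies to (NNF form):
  j & ~d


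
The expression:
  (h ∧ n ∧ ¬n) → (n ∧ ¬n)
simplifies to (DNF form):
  True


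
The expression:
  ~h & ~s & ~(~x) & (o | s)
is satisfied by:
  {x: True, o: True, h: False, s: False}


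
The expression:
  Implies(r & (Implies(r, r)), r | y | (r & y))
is always true.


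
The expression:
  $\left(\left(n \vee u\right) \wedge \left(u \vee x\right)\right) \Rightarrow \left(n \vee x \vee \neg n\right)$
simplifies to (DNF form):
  $\text{True}$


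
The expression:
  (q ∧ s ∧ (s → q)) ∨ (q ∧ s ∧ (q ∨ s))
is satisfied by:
  {s: True, q: True}


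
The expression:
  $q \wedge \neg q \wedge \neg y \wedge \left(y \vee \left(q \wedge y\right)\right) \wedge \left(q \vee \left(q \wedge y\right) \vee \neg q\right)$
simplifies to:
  $\text{False}$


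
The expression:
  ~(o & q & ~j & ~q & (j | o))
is always true.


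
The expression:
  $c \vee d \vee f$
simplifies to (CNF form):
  $c \vee d \vee f$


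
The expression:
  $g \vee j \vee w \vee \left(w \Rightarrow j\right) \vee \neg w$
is always true.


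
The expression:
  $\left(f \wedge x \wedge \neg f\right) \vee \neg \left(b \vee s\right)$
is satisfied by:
  {b: False, s: False}


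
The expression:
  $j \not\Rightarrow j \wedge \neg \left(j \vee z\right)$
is never true.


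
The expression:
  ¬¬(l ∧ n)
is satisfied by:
  {n: True, l: True}


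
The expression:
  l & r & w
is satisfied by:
  {r: True, w: True, l: True}


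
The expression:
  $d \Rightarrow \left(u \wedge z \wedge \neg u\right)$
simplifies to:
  $\neg d$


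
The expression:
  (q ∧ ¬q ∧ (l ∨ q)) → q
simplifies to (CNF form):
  True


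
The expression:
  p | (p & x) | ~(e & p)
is always true.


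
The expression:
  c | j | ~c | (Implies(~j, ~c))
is always true.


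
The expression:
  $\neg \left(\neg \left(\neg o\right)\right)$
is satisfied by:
  {o: False}


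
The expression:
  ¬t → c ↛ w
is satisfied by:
  {t: True, c: True, w: False}
  {t: True, c: False, w: False}
  {t: True, w: True, c: True}
  {t: True, w: True, c: False}
  {c: True, w: False, t: False}


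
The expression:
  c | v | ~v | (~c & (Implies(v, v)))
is always true.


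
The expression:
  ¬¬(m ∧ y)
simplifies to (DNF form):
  m ∧ y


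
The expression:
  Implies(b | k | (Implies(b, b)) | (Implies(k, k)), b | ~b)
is always true.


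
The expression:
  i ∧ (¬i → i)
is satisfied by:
  {i: True}


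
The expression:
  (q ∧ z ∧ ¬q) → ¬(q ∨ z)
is always true.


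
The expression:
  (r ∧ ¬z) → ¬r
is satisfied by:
  {z: True, r: False}
  {r: False, z: False}
  {r: True, z: True}


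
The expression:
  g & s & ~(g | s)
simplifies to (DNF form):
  False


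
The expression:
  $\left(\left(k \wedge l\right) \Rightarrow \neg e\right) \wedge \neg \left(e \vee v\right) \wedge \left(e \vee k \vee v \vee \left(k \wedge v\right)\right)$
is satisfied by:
  {k: True, v: False, e: False}


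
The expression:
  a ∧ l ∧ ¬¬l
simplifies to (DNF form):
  a ∧ l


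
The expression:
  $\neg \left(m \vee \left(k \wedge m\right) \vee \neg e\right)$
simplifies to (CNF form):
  $e \wedge \neg m$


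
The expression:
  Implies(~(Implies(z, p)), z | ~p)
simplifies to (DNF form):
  True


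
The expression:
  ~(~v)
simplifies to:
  v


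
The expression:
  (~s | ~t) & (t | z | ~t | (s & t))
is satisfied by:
  {s: False, t: False}
  {t: True, s: False}
  {s: True, t: False}


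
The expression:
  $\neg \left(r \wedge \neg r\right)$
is always true.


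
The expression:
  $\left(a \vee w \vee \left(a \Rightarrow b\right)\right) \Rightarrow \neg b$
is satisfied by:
  {b: False}


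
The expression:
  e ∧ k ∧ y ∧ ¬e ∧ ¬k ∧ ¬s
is never true.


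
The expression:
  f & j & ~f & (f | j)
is never true.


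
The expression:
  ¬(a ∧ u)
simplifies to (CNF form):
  ¬a ∨ ¬u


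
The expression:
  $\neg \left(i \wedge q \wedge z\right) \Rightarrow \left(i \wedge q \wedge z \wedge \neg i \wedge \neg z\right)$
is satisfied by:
  {z: True, i: True, q: True}


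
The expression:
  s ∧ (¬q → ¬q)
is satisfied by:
  {s: True}


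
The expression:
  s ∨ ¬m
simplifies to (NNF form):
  s ∨ ¬m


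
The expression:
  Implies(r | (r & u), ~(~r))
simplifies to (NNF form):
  True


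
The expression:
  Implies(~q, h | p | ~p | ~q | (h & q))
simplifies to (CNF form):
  True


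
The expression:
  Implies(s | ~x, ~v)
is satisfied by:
  {x: True, v: False, s: False}
  {x: False, v: False, s: False}
  {s: True, x: True, v: False}
  {s: True, x: False, v: False}
  {v: True, x: True, s: False}


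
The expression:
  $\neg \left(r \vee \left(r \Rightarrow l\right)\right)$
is never true.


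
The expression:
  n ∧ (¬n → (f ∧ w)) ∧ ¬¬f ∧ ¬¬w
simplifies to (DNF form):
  f ∧ n ∧ w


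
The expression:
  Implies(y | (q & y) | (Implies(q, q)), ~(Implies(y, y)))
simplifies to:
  False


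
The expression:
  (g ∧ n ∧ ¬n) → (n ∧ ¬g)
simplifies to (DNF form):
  True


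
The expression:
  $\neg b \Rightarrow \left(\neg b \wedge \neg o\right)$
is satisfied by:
  {b: True, o: False}
  {o: False, b: False}
  {o: True, b: True}


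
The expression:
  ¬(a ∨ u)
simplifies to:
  ¬a ∧ ¬u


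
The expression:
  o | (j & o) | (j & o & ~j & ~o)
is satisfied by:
  {o: True}


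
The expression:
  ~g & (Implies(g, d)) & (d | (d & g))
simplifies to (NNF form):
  d & ~g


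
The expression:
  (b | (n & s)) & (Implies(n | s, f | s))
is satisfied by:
  {f: True, b: True, s: True, n: False}
  {f: True, b: True, s: False, n: False}
  {b: True, s: True, f: False, n: False}
  {b: True, f: False, s: False, n: False}
  {n: True, f: True, b: True, s: True}
  {n: True, f: True, b: True, s: False}
  {n: True, b: True, s: True, f: False}
  {f: True, n: True, s: True, b: False}
  {n: True, s: True, f: False, b: False}


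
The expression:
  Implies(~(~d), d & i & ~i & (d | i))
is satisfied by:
  {d: False}


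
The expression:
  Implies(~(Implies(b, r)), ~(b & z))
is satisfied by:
  {r: True, z: False, b: False}
  {z: False, b: False, r: False}
  {r: True, b: True, z: False}
  {b: True, z: False, r: False}
  {r: True, z: True, b: False}
  {z: True, r: False, b: False}
  {r: True, b: True, z: True}


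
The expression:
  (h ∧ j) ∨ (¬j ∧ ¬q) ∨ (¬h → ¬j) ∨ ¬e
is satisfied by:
  {h: True, e: False, j: False}
  {e: False, j: False, h: False}
  {j: True, h: True, e: False}
  {j: True, e: False, h: False}
  {h: True, e: True, j: False}
  {e: True, h: False, j: False}
  {j: True, e: True, h: True}


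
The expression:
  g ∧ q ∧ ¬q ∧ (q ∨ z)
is never true.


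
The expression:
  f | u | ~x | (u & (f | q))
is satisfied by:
  {u: True, f: True, x: False}
  {u: True, f: False, x: False}
  {f: True, u: False, x: False}
  {u: False, f: False, x: False}
  {x: True, u: True, f: True}
  {x: True, u: True, f: False}
  {x: True, f: True, u: False}


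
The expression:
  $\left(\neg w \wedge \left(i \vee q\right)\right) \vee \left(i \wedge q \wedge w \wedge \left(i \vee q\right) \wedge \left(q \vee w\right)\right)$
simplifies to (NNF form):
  $\left(i \wedge q\right) \vee \left(i \wedge \neg w\right) \vee \left(q \wedge \neg w\right)$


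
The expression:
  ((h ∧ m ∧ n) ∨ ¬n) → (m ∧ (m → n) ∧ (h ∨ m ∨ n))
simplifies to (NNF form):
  n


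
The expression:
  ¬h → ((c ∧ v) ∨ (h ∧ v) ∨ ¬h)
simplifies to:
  True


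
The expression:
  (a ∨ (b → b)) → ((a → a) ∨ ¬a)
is always true.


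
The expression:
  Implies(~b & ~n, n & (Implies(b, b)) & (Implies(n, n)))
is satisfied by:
  {n: True, b: True}
  {n: True, b: False}
  {b: True, n: False}


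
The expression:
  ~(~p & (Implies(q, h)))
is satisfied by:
  {p: True, q: True, h: False}
  {p: True, q: False, h: False}
  {p: True, h: True, q: True}
  {p: True, h: True, q: False}
  {q: True, h: False, p: False}


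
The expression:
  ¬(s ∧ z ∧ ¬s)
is always true.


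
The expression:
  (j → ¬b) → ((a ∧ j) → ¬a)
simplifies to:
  b ∨ ¬a ∨ ¬j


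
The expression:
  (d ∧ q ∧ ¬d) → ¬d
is always true.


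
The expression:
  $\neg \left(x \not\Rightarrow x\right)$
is always true.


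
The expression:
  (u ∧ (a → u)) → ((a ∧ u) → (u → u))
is always true.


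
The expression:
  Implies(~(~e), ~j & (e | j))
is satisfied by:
  {e: False, j: False}
  {j: True, e: False}
  {e: True, j: False}


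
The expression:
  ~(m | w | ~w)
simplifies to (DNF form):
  False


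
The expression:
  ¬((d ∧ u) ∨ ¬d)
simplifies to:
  d ∧ ¬u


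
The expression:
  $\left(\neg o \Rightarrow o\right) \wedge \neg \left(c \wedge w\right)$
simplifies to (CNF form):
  $o \wedge \left(\neg c \vee \neg w\right)$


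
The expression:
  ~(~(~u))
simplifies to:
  ~u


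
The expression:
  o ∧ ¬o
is never true.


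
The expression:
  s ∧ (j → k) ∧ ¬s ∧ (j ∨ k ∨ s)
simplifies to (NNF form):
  False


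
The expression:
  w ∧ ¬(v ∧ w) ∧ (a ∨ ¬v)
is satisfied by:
  {w: True, v: False}


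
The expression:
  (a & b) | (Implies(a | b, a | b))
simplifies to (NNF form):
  True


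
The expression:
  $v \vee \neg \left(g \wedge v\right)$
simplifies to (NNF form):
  $\text{True}$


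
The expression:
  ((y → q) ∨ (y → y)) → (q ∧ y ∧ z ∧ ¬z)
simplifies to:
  False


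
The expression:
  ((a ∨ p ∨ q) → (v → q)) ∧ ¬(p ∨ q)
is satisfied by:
  {q: False, p: False, v: False, a: False}
  {a: True, q: False, p: False, v: False}
  {v: True, q: False, p: False, a: False}


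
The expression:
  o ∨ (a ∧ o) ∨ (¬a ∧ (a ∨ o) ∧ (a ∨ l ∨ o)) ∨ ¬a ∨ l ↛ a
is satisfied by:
  {o: True, a: False}
  {a: False, o: False}
  {a: True, o: True}


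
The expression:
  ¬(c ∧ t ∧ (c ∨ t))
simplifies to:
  ¬c ∨ ¬t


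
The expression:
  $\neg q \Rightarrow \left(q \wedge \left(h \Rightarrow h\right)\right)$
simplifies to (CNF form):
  $q$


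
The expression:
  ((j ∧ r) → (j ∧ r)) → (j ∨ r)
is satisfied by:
  {r: True, j: True}
  {r: True, j: False}
  {j: True, r: False}


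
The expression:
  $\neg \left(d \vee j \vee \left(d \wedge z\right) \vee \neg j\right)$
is never true.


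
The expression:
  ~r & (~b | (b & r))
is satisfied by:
  {r: False, b: False}


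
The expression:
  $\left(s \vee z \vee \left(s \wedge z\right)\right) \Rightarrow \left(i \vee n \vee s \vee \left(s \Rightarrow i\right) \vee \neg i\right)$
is always true.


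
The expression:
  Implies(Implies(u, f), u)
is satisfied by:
  {u: True}


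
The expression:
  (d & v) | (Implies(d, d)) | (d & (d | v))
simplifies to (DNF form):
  True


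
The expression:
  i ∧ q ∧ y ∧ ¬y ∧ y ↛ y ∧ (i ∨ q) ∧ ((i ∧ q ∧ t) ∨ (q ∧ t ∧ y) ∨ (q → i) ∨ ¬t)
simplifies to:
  False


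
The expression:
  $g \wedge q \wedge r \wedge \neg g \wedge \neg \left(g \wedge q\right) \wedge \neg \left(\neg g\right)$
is never true.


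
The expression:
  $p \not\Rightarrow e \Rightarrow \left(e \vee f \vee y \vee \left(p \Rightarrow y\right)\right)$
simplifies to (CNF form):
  $e \vee f \vee y \vee \neg p$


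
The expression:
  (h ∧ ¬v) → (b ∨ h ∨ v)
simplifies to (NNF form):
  True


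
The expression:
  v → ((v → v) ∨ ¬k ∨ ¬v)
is always true.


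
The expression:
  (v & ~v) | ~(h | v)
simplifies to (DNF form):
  ~h & ~v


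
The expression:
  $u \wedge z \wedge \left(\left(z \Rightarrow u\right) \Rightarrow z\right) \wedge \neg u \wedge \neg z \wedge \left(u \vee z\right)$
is never true.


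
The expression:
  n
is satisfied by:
  {n: True}


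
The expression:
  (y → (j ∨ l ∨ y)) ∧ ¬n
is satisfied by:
  {n: False}


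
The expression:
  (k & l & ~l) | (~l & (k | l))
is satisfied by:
  {k: True, l: False}


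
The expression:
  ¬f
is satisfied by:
  {f: False}


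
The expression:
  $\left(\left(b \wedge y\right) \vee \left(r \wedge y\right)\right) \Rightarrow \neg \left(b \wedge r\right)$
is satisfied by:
  {y: False, b: False, r: False}
  {r: True, y: False, b: False}
  {b: True, y: False, r: False}
  {r: True, b: True, y: False}
  {y: True, r: False, b: False}
  {r: True, y: True, b: False}
  {b: True, y: True, r: False}


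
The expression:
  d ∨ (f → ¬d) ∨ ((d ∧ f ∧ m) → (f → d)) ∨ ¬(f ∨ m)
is always true.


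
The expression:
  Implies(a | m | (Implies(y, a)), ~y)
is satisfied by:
  {a: False, y: False, m: False}
  {m: True, a: False, y: False}
  {a: True, m: False, y: False}
  {m: True, a: True, y: False}
  {y: True, m: False, a: False}


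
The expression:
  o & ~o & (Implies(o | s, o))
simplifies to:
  False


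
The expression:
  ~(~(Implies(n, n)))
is always true.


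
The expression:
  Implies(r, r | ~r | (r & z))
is always true.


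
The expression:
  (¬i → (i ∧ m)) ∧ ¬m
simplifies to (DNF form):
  i ∧ ¬m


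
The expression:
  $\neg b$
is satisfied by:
  {b: False}


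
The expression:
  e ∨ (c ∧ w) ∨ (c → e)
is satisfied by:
  {w: True, e: True, c: False}
  {w: True, c: False, e: False}
  {e: True, c: False, w: False}
  {e: False, c: False, w: False}
  {w: True, e: True, c: True}
  {w: True, c: True, e: False}
  {e: True, c: True, w: False}


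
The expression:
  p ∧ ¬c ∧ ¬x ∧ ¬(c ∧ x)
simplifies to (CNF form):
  p ∧ ¬c ∧ ¬x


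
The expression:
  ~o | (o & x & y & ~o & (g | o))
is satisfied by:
  {o: False}


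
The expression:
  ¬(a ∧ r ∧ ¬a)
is always true.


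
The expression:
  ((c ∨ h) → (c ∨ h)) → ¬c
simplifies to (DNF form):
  ¬c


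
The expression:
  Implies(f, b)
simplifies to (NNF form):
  b | ~f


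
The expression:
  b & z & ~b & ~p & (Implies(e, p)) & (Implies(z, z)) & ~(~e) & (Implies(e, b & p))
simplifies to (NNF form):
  False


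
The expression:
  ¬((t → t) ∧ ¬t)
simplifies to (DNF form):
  t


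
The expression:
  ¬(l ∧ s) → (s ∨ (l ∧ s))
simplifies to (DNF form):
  s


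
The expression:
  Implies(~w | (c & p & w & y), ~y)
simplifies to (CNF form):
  (w | ~y) & (w | ~c | ~y) & (w | ~p | ~y) & (~c | ~p | ~y)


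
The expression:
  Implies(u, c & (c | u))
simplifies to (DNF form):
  c | ~u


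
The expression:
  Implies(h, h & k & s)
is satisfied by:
  {k: True, s: True, h: False}
  {k: True, s: False, h: False}
  {s: True, k: False, h: False}
  {k: False, s: False, h: False}
  {k: True, h: True, s: True}


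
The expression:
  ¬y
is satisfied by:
  {y: False}


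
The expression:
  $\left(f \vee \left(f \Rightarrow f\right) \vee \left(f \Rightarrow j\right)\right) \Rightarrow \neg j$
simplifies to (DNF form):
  $\neg j$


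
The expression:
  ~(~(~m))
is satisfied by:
  {m: False}


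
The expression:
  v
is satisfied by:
  {v: True}


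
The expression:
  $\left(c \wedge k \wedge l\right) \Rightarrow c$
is always true.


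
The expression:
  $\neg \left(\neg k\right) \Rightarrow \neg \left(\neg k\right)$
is always true.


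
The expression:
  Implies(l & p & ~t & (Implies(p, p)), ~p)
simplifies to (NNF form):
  t | ~l | ~p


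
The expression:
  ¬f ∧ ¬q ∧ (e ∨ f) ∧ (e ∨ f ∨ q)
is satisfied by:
  {e: True, q: False, f: False}


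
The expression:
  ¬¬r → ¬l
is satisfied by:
  {l: False, r: False}
  {r: True, l: False}
  {l: True, r: False}


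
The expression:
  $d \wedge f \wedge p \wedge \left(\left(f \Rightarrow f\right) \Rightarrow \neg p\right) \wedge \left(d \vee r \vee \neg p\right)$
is never true.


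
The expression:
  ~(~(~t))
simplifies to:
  ~t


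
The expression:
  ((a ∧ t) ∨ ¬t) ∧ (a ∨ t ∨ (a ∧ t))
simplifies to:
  a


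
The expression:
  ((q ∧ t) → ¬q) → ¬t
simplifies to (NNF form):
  q ∨ ¬t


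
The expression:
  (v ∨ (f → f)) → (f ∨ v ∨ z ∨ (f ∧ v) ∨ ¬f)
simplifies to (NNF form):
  True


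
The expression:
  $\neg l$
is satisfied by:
  {l: False}


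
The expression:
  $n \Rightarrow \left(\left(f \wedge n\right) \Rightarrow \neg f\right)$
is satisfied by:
  {n: False, f: False}
  {f: True, n: False}
  {n: True, f: False}


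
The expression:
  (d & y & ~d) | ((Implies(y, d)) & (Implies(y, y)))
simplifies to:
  d | ~y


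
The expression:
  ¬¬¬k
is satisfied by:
  {k: False}


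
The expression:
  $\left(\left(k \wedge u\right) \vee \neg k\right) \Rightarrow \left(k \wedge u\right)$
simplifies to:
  $k$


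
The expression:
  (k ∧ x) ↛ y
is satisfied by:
  {x: True, k: True, y: False}


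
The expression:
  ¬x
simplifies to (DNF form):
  ¬x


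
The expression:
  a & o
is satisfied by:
  {a: True, o: True}


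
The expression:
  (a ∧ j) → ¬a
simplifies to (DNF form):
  ¬a ∨ ¬j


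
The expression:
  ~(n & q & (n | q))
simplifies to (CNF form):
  ~n | ~q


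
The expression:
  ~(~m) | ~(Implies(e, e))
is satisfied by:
  {m: True}


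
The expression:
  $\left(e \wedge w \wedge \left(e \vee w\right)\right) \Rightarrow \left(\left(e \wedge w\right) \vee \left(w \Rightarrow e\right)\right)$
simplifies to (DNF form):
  $\text{True}$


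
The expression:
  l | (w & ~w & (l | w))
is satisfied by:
  {l: True}


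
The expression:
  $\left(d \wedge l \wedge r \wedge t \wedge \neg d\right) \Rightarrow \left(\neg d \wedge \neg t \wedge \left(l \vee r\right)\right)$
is always true.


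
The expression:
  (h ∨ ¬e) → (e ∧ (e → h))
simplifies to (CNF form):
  e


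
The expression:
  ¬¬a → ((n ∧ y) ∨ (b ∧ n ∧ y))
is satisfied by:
  {n: True, y: True, a: False}
  {n: True, y: False, a: False}
  {y: True, n: False, a: False}
  {n: False, y: False, a: False}
  {n: True, a: True, y: True}


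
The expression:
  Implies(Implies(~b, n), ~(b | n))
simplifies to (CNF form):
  ~b & ~n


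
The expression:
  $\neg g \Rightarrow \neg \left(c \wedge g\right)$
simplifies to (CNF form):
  $\text{True}$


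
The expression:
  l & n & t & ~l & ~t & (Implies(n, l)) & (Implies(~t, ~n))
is never true.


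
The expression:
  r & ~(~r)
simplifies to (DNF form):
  r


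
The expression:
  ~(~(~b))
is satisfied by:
  {b: False}


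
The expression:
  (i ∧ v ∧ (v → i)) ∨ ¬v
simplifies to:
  i ∨ ¬v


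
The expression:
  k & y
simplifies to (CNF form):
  k & y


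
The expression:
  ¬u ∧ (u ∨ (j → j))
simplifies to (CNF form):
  ¬u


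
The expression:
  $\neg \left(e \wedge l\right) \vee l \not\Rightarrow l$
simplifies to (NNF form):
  $\neg e \vee \neg l$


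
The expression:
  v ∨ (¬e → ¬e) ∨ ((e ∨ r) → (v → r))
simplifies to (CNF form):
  True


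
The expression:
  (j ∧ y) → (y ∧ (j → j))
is always true.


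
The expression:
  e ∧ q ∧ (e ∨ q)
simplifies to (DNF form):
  e ∧ q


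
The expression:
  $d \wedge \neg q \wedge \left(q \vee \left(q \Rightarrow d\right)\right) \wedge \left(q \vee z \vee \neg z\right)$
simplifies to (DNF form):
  $d \wedge \neg q$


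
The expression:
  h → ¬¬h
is always true.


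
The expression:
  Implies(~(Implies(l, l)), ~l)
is always true.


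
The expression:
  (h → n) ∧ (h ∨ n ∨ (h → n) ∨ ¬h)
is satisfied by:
  {n: True, h: False}
  {h: False, n: False}
  {h: True, n: True}


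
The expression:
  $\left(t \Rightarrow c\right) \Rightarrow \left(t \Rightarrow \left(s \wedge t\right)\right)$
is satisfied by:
  {s: True, c: False, t: False}
  {c: False, t: False, s: False}
  {s: True, t: True, c: False}
  {t: True, c: False, s: False}
  {s: True, c: True, t: False}
  {c: True, s: False, t: False}
  {s: True, t: True, c: True}


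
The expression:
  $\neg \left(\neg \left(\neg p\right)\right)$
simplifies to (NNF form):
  $\neg p$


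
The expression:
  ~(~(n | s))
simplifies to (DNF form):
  n | s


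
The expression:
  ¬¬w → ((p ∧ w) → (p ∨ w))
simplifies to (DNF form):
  True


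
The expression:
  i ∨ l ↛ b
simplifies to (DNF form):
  i ∨ (l ∧ ¬b)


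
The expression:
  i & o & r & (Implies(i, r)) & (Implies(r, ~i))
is never true.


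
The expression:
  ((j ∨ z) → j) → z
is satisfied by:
  {z: True}


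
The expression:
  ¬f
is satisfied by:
  {f: False}


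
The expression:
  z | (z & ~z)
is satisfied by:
  {z: True}


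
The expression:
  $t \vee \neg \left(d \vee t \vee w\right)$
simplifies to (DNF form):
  $t \vee \left(\neg d \wedge \neg w\right)$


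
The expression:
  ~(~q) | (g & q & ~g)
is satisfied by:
  {q: True}


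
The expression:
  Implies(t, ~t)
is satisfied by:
  {t: False}


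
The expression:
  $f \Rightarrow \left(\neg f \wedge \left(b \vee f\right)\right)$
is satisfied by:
  {f: False}


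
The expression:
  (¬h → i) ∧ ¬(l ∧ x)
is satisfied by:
  {h: True, i: True, l: False, x: False}
  {h: True, i: False, l: False, x: False}
  {i: True, x: False, h: False, l: False}
  {x: True, h: True, i: True, l: False}
  {x: True, h: True, i: False, l: False}
  {x: True, i: True, h: False, l: False}
  {l: True, h: True, i: True, x: False}
  {l: True, h: True, i: False, x: False}
  {l: True, i: True, h: False, x: False}


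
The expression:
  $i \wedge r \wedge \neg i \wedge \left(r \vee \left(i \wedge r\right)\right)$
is never true.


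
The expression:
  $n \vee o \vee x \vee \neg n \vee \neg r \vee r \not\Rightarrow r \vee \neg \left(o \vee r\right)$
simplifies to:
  $\text{True}$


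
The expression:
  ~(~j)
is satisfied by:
  {j: True}


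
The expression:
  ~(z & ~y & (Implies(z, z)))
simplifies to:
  y | ~z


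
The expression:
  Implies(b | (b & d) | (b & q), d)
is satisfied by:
  {d: True, b: False}
  {b: False, d: False}
  {b: True, d: True}


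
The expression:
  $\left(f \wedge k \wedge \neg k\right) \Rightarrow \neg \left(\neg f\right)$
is always true.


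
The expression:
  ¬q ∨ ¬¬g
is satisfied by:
  {g: True, q: False}
  {q: False, g: False}
  {q: True, g: True}


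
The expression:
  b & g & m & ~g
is never true.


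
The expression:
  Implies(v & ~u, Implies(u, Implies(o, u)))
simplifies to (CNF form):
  True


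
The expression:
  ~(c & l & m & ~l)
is always true.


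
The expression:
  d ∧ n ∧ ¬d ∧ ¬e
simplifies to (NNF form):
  False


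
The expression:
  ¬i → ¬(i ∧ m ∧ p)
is always true.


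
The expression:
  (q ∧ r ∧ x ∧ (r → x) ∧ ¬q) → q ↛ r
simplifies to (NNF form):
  True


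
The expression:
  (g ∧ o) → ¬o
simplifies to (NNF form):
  ¬g ∨ ¬o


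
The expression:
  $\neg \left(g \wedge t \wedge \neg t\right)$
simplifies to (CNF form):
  $\text{True}$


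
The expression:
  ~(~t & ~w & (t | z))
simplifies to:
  t | w | ~z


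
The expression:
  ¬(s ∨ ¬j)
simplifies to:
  j ∧ ¬s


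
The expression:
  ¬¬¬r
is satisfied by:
  {r: False}


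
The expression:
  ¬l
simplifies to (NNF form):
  ¬l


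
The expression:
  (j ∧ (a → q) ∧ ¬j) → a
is always true.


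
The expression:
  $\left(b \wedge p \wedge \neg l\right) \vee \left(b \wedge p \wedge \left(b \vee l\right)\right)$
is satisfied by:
  {p: True, b: True}


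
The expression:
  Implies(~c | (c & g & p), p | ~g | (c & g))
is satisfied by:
  {c: True, p: True, g: False}
  {c: True, g: False, p: False}
  {p: True, g: False, c: False}
  {p: False, g: False, c: False}
  {c: True, p: True, g: True}
  {c: True, g: True, p: False}
  {p: True, g: True, c: False}


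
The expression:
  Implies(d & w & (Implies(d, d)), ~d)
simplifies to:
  ~d | ~w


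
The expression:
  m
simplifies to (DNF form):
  m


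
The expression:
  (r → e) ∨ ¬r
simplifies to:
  e ∨ ¬r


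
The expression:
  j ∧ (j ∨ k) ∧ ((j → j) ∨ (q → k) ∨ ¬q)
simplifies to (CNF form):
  j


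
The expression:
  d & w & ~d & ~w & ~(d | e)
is never true.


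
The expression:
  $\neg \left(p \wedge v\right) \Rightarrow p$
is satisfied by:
  {p: True}


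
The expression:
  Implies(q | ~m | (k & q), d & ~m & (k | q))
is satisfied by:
  {d: True, m: True, k: True, q: False}
  {d: True, m: True, q: False, k: False}
  {m: True, k: True, q: False, d: False}
  {m: True, q: False, k: False, d: False}
  {d: True, k: True, q: False, m: False}
  {d: True, q: True, k: True, m: False}
  {d: True, q: True, k: False, m: False}


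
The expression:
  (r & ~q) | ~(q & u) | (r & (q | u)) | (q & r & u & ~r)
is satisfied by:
  {r: True, u: False, q: False}
  {u: False, q: False, r: False}
  {r: True, q: True, u: False}
  {q: True, u: False, r: False}
  {r: True, u: True, q: False}
  {u: True, r: False, q: False}
  {r: True, q: True, u: True}


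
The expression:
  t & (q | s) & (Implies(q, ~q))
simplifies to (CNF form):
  s & t & ~q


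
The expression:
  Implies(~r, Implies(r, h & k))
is always true.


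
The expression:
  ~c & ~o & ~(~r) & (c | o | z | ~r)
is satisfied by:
  {z: True, r: True, o: False, c: False}


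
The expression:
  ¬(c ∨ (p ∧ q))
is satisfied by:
  {p: False, c: False, q: False}
  {q: True, p: False, c: False}
  {p: True, q: False, c: False}


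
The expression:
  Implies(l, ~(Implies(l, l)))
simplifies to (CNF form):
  ~l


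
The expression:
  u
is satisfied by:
  {u: True}


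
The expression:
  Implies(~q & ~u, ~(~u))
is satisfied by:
  {q: True, u: True}
  {q: True, u: False}
  {u: True, q: False}


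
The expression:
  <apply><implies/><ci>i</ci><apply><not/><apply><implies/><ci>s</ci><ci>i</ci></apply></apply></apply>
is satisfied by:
  {i: False}


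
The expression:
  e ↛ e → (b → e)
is always true.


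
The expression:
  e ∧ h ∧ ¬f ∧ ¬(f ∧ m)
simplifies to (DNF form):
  e ∧ h ∧ ¬f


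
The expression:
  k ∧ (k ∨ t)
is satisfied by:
  {k: True}


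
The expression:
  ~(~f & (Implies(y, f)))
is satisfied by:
  {y: True, f: True}
  {y: True, f: False}
  {f: True, y: False}


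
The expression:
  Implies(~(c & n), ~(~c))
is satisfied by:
  {c: True}


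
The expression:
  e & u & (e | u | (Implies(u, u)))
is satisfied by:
  {e: True, u: True}


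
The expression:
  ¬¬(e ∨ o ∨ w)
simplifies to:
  e ∨ o ∨ w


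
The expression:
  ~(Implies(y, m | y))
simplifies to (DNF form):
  False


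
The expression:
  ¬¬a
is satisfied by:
  {a: True}


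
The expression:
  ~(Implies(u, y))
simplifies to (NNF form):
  u & ~y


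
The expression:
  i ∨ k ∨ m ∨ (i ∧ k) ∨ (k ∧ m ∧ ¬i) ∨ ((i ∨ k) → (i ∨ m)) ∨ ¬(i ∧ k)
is always true.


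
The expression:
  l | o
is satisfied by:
  {o: True, l: True}
  {o: True, l: False}
  {l: True, o: False}


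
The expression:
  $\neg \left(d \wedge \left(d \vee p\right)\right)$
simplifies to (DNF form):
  $\neg d$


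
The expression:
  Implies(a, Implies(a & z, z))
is always true.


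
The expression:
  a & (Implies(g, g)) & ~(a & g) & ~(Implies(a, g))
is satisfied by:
  {a: True, g: False}


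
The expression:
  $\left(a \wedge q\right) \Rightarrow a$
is always true.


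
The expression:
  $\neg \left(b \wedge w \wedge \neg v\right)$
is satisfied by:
  {v: True, w: False, b: False}
  {w: False, b: False, v: False}
  {b: True, v: True, w: False}
  {b: True, w: False, v: False}
  {v: True, w: True, b: False}
  {w: True, v: False, b: False}
  {b: True, w: True, v: True}


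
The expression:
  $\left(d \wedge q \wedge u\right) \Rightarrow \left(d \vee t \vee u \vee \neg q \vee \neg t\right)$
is always true.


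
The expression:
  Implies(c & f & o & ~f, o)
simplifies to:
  True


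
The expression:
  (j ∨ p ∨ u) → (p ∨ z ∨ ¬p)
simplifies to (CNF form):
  True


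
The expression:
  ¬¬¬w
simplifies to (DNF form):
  ¬w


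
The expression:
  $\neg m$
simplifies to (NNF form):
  $\neg m$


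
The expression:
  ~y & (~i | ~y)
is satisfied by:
  {y: False}


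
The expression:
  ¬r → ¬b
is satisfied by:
  {r: True, b: False}
  {b: False, r: False}
  {b: True, r: True}


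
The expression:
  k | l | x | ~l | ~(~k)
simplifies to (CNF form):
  True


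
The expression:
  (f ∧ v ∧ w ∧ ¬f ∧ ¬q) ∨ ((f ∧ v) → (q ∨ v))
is always true.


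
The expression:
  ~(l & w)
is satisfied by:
  {l: False, w: False}
  {w: True, l: False}
  {l: True, w: False}


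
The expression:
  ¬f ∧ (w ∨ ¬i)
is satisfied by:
  {w: True, f: False, i: False}
  {w: False, f: False, i: False}
  {i: True, w: True, f: False}


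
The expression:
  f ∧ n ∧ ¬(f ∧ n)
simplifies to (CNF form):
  False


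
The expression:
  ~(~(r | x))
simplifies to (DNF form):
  r | x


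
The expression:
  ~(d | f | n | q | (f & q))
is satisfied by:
  {q: False, d: False, f: False, n: False}


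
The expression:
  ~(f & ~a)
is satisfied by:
  {a: True, f: False}
  {f: False, a: False}
  {f: True, a: True}


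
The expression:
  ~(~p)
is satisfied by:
  {p: True}


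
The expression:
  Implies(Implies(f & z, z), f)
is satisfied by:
  {f: True}


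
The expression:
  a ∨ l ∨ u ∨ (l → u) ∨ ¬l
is always true.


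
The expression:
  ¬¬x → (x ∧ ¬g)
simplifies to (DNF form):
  ¬g ∨ ¬x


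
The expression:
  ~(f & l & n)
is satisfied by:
  {l: False, n: False, f: False}
  {f: True, l: False, n: False}
  {n: True, l: False, f: False}
  {f: True, n: True, l: False}
  {l: True, f: False, n: False}
  {f: True, l: True, n: False}
  {n: True, l: True, f: False}


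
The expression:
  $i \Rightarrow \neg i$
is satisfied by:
  {i: False}


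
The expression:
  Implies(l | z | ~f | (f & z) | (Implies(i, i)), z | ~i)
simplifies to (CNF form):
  z | ~i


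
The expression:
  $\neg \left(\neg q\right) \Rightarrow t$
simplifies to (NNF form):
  $t \vee \neg q$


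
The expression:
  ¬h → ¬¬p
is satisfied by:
  {p: True, h: True}
  {p: True, h: False}
  {h: True, p: False}


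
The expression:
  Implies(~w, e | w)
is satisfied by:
  {e: True, w: True}
  {e: True, w: False}
  {w: True, e: False}


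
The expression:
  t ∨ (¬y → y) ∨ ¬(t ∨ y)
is always true.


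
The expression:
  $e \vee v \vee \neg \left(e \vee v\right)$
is always true.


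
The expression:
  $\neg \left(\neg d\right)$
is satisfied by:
  {d: True}


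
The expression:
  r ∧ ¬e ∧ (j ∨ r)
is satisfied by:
  {r: True, e: False}


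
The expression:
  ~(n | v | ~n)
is never true.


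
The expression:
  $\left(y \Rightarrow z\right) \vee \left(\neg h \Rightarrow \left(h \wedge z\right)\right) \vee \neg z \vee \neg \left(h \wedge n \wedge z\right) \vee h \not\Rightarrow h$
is always true.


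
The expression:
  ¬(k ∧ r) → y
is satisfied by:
  {y: True, k: True, r: True}
  {y: True, k: True, r: False}
  {y: True, r: True, k: False}
  {y: True, r: False, k: False}
  {k: True, r: True, y: False}


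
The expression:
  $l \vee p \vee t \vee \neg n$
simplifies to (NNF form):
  $l \vee p \vee t \vee \neg n$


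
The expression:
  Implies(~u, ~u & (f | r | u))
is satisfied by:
  {r: True, u: True, f: True}
  {r: True, u: True, f: False}
  {r: True, f: True, u: False}
  {r: True, f: False, u: False}
  {u: True, f: True, r: False}
  {u: True, f: False, r: False}
  {f: True, u: False, r: False}


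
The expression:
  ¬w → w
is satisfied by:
  {w: True}


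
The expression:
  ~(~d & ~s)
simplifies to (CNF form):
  d | s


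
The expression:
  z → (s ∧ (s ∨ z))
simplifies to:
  s ∨ ¬z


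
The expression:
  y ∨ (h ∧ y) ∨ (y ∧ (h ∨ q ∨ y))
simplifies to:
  y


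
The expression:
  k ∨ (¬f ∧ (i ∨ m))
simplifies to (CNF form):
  (k ∨ ¬f) ∧ (i ∨ k ∨ m) ∧ (i ∨ k ∨ ¬f) ∧ (k ∨ m ∨ ¬f)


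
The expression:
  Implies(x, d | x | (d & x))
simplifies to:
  True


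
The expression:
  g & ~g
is never true.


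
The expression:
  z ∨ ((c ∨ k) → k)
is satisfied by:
  {k: True, z: True, c: False}
  {k: True, c: False, z: False}
  {z: True, c: False, k: False}
  {z: False, c: False, k: False}
  {k: True, z: True, c: True}
  {k: True, c: True, z: False}
  {z: True, c: True, k: False}


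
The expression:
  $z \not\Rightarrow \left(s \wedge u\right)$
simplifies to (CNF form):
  $z \wedge \left(\neg s \vee \neg u\right)$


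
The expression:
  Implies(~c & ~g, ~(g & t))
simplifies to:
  True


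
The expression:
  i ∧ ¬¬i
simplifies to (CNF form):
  i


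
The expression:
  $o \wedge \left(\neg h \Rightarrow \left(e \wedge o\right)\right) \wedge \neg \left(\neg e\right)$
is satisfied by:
  {e: True, o: True}


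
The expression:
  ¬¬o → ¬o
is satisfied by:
  {o: False}


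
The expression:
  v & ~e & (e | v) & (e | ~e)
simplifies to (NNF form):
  v & ~e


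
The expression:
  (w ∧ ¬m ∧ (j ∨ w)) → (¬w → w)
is always true.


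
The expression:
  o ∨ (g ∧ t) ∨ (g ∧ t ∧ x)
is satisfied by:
  {o: True, g: True, t: True}
  {o: True, g: True, t: False}
  {o: True, t: True, g: False}
  {o: True, t: False, g: False}
  {g: True, t: True, o: False}


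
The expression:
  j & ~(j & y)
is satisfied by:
  {j: True, y: False}


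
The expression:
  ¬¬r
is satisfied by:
  {r: True}


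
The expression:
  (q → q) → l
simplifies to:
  l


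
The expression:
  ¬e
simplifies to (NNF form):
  ¬e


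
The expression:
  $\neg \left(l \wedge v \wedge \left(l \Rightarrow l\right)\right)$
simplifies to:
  $\neg l \vee \neg v$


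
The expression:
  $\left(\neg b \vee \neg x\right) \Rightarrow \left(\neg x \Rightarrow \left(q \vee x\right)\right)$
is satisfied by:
  {x: True, q: True}
  {x: True, q: False}
  {q: True, x: False}


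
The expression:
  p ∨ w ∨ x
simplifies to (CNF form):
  p ∨ w ∨ x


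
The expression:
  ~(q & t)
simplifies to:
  ~q | ~t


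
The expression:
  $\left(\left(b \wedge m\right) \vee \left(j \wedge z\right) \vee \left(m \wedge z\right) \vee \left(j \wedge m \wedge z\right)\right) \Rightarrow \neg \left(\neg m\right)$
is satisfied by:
  {m: True, z: False, j: False}
  {m: False, z: False, j: False}
  {j: True, m: True, z: False}
  {j: True, m: False, z: False}
  {z: True, m: True, j: False}
  {z: True, m: False, j: False}
  {z: True, j: True, m: True}


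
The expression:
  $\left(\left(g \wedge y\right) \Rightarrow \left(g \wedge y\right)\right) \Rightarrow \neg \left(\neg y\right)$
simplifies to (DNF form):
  $y$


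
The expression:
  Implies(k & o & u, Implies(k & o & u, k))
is always true.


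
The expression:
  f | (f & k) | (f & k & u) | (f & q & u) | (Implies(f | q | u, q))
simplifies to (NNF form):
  f | q | ~u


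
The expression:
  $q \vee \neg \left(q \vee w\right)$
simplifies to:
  $q \vee \neg w$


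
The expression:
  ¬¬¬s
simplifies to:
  ¬s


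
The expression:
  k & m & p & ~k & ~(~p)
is never true.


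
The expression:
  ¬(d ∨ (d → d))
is never true.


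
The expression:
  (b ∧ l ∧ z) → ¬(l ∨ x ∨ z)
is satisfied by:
  {l: False, z: False, b: False}
  {b: True, l: False, z: False}
  {z: True, l: False, b: False}
  {b: True, z: True, l: False}
  {l: True, b: False, z: False}
  {b: True, l: True, z: False}
  {z: True, l: True, b: False}


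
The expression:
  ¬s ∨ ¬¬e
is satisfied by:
  {e: True, s: False}
  {s: False, e: False}
  {s: True, e: True}


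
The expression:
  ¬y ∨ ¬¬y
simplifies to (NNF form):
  True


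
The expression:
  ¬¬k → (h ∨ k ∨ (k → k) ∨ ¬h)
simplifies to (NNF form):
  True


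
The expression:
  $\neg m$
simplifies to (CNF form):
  $\neg m$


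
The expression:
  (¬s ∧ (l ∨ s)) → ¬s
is always true.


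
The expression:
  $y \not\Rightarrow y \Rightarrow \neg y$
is always true.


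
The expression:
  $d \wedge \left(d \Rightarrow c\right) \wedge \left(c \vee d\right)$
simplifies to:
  $c \wedge d$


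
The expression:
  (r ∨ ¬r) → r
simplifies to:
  r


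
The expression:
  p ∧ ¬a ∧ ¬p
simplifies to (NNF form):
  False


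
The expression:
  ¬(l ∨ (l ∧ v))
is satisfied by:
  {l: False}


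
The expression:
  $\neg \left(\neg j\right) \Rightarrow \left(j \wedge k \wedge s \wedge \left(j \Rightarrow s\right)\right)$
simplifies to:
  $\left(k \wedge s\right) \vee \neg j$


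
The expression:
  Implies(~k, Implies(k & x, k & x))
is always true.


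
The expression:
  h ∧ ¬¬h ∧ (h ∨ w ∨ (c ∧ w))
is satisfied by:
  {h: True}


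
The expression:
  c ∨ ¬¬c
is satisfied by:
  {c: True}


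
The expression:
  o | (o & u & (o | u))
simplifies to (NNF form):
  o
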